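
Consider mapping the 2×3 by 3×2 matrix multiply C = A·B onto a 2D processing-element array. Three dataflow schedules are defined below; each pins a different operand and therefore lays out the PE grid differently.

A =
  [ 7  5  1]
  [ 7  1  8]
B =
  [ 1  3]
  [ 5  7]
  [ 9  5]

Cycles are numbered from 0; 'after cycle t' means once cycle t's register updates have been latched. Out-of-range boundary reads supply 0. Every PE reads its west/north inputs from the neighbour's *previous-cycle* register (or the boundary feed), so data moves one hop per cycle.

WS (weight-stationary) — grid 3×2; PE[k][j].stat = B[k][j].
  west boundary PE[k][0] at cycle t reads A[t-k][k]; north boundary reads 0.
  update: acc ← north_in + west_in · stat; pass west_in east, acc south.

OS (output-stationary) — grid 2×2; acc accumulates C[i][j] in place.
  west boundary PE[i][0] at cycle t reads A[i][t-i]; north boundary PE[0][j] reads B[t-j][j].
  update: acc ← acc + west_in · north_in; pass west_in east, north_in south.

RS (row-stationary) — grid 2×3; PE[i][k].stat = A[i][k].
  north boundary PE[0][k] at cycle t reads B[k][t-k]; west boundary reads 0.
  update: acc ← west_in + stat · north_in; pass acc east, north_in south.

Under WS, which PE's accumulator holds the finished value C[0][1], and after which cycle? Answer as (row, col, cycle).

WS: C[0][1] accumulates in PE[2][1]:
  c0 r2c1: 0 / 0 / 0
  c1 r2c1: 0 / 0 / 0
  c2 r2c1: 0 / 0 / 0
  c3 r2c1: 61 / 1 / 61

(row, col, cycle) = (2, 1, 3)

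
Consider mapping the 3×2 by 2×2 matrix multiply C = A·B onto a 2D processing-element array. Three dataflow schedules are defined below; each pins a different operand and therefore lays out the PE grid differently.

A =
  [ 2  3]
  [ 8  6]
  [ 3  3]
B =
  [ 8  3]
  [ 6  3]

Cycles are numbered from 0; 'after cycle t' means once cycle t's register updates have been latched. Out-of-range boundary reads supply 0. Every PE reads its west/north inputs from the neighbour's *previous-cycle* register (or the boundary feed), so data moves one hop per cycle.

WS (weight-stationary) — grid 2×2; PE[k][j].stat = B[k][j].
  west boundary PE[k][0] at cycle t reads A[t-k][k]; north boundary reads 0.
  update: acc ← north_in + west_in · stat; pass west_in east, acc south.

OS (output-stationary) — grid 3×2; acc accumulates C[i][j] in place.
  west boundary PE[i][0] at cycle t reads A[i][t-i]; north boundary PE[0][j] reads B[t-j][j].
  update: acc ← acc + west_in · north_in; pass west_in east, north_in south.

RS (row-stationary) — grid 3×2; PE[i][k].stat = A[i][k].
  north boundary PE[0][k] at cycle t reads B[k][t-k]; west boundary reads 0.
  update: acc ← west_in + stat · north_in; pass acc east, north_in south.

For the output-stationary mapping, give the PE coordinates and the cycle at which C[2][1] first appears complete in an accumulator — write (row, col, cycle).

(row, col, cycle) = (2, 1, 4)

OS — PE[2][1] is where C[2][1] collects:
  [0] (2,1) acc=0 (h:0 v:0)
  [1] (2,1) acc=0 (h:0 v:0)
  [2] (2,1) acc=0 (h:0 v:0)
  [3] (2,1) acc=9 (h:3 v:3)
  [4] (2,1) acc=18 (h:3 v:3)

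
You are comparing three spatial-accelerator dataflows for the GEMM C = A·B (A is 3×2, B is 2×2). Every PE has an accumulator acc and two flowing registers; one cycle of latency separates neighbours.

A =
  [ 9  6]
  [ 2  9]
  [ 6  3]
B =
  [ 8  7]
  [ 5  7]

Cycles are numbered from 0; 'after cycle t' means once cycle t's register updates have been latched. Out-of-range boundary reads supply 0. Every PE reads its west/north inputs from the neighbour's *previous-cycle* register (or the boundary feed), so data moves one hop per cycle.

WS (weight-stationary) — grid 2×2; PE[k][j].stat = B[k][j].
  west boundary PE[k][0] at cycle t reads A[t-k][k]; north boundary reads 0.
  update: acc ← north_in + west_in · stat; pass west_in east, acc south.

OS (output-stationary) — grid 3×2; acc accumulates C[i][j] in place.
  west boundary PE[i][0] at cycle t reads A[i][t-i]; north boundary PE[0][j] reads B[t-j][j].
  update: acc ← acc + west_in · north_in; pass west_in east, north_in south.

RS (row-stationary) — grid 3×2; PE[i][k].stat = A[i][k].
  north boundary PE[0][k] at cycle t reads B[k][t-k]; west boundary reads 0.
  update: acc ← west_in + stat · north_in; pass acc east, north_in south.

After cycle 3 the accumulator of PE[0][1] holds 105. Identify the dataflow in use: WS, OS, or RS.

dataflow = OS

WS (2×2 grid), PE[0][1]:
  t=0 PE[0][1]: acc=0 h=0 v=0
  t=1 PE[0][1]: acc=63 h=9 v=63
  t=2 PE[0][1]: acc=14 h=2 v=14
  t=3 PE[0][1]: acc=42 h=6 v=42
OS (3×2 grid), PE[0][1]:
  t=0 PE[0][1]: acc=0 h=0 v=0
  t=1 PE[0][1]: acc=63 h=9 v=7
  t=2 PE[0][1]: acc=105 h=6 v=7
  t=3 PE[0][1]: acc=105 h=0 v=0
RS (3×2 grid), PE[0][1]:
  t=0 PE[0][1]: acc=0 h=0 v=0
  t=1 PE[0][1]: acc=102 h=102 v=5
  t=2 PE[0][1]: acc=105 h=105 v=7
  t=3 PE[0][1]: acc=0 h=0 v=0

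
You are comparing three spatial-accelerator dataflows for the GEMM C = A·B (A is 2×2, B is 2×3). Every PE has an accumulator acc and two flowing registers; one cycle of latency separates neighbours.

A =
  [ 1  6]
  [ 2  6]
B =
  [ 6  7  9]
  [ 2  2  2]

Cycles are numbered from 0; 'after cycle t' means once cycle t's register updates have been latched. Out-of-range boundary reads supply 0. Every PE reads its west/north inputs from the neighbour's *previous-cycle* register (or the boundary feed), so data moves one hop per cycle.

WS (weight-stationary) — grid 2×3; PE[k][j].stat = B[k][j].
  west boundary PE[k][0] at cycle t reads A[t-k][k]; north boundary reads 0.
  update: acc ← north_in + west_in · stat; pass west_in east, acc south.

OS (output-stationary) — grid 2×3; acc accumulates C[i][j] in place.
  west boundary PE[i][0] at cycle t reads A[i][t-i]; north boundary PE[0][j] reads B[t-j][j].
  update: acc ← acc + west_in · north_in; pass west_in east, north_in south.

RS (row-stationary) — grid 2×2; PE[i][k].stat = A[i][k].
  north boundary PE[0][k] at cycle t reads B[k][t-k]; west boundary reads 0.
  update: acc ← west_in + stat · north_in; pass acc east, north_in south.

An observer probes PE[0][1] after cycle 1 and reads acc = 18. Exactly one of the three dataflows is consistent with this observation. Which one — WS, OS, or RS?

dataflow = RS

WS (2×3 grid), PE[0][1]:
  cycle 0: PE[0][1] → acc 0, east 0, south 0
  cycle 1: PE[0][1] → acc 7, east 1, south 7
OS (2×3 grid), PE[0][1]:
  cycle 0: PE[0][1] → acc 0, east 0, south 0
  cycle 1: PE[0][1] → acc 7, east 1, south 7
RS (2×2 grid), PE[0][1]:
  cycle 0: PE[0][1] → acc 0, east 0, south 0
  cycle 1: PE[0][1] → acc 18, east 18, south 2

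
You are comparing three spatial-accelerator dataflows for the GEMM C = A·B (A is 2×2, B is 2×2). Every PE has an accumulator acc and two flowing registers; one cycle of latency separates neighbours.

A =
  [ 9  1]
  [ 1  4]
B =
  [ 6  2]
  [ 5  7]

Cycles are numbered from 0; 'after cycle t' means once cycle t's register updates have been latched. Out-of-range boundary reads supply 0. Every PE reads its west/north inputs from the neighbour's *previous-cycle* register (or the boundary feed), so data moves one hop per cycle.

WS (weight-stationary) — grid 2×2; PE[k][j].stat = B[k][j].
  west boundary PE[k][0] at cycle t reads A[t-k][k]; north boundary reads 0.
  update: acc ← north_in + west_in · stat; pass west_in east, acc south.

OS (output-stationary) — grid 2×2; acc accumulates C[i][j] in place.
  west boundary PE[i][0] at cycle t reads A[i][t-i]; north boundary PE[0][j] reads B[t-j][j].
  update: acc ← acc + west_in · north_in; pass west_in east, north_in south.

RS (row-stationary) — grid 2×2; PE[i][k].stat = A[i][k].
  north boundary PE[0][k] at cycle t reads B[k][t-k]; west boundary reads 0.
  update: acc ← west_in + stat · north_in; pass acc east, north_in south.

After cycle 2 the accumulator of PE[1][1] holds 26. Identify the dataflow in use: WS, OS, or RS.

WS [2×2] PE[1][1] across cycles:
  @0  [1,1]  acc 0  |  →0  ↓0
  @1  [1,1]  acc 0  |  →0  ↓0
  @2  [1,1]  acc 25  |  →1  ↓25
OS [2×2] PE[1][1] across cycles:
  @0  [1,1]  acc 0  |  →0  ↓0
  @1  [1,1]  acc 0  |  →0  ↓0
  @2  [1,1]  acc 2  |  →1  ↓2
RS [2×2] PE[1][1] across cycles:
  @0  [1,1]  acc 0  |  →0  ↓0
  @1  [1,1]  acc 0  |  →0  ↓0
  @2  [1,1]  acc 26  |  →26  ↓5

dataflow = RS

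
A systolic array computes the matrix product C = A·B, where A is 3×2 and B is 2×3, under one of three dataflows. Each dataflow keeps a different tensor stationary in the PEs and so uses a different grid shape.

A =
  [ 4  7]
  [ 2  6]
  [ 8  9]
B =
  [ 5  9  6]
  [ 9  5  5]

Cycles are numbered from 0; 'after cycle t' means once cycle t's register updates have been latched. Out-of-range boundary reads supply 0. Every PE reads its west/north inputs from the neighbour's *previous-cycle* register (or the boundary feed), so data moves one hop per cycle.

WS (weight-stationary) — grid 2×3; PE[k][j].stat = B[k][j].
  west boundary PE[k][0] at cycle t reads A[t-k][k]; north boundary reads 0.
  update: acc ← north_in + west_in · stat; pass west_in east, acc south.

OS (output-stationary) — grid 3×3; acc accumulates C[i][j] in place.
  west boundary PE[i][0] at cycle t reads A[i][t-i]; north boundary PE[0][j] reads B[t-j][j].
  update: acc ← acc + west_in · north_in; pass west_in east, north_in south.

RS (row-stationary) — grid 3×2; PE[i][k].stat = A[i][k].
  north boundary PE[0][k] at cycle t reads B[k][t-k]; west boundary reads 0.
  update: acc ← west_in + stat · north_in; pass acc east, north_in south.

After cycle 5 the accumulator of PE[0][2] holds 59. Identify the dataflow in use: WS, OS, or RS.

WS [2×3] PE[0][2] across cycles:
  t=0 PE[0][2]: acc=0 h=0 v=0
  t=1 PE[0][2]: acc=0 h=0 v=0
  t=2 PE[0][2]: acc=24 h=4 v=24
  t=3 PE[0][2]: acc=12 h=2 v=12
  t=4 PE[0][2]: acc=48 h=8 v=48
  t=5 PE[0][2]: acc=0 h=0 v=0
OS [3×3] PE[0][2] across cycles:
  t=0 PE[0][2]: acc=0 h=0 v=0
  t=1 PE[0][2]: acc=0 h=0 v=0
  t=2 PE[0][2]: acc=24 h=4 v=6
  t=3 PE[0][2]: acc=59 h=7 v=5
  t=4 PE[0][2]: acc=59 h=0 v=0
  t=5 PE[0][2]: acc=59 h=0 v=0
RS: PE[0][2] is outside its 3×2 grid.

dataflow = OS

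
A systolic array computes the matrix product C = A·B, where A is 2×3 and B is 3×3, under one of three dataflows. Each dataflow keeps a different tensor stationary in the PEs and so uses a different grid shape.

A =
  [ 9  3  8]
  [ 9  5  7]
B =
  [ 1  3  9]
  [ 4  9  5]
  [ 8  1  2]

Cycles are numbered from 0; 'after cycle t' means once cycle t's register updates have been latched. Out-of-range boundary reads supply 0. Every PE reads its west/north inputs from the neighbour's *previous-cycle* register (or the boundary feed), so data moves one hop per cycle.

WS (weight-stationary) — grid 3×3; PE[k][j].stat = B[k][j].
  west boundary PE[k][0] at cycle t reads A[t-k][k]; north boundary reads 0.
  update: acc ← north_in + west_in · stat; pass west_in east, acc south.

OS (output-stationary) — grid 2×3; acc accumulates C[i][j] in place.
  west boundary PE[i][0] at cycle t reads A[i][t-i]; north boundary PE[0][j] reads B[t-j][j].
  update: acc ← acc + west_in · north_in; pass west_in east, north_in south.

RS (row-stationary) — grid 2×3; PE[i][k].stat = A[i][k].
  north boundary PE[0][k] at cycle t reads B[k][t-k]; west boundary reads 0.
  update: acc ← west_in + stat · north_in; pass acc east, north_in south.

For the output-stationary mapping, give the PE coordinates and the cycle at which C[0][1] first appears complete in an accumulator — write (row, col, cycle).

(row, col, cycle) = (0, 1, 3)

Under OS, C[0][1] lands at PE[0][1]:
  step 0 · PE0,1: acc=0; fwd→0 fwd↓0
  step 1 · PE0,1: acc=27; fwd→9 fwd↓3
  step 2 · PE0,1: acc=54; fwd→3 fwd↓9
  step 3 · PE0,1: acc=62; fwd→8 fwd↓1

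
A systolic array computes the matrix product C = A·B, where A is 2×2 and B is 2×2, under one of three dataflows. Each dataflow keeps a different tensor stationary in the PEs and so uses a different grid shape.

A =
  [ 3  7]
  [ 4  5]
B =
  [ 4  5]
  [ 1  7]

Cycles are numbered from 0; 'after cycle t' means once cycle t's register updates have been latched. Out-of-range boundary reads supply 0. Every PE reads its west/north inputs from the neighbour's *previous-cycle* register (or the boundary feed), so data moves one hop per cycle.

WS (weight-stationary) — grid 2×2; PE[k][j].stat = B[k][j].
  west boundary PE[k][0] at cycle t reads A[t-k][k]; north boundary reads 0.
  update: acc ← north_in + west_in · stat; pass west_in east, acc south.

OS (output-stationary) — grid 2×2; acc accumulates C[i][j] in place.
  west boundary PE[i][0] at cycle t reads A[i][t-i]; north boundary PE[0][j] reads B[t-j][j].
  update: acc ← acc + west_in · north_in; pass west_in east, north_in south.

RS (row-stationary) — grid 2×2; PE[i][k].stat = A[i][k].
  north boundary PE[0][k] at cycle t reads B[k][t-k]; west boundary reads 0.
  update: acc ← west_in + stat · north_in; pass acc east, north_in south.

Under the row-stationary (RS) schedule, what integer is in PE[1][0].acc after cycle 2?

PE[1][0].acc = 20

RS on a 2×2 grid — tracing PE[1][0] and its feeders:
  cycle 0: PE[0][0] → acc 12, east 12, south 4
  cycle 0: PE[1][0] → acc 0, east 0, south 0
  cycle 1: PE[0][0] → acc 15, east 15, south 5
  cycle 1: PE[1][0] → acc 16, east 16, south 4
  cycle 2: PE[0][0] → acc 0, east 0, south 0
  cycle 2: PE[1][0] → acc 20, east 20, south 5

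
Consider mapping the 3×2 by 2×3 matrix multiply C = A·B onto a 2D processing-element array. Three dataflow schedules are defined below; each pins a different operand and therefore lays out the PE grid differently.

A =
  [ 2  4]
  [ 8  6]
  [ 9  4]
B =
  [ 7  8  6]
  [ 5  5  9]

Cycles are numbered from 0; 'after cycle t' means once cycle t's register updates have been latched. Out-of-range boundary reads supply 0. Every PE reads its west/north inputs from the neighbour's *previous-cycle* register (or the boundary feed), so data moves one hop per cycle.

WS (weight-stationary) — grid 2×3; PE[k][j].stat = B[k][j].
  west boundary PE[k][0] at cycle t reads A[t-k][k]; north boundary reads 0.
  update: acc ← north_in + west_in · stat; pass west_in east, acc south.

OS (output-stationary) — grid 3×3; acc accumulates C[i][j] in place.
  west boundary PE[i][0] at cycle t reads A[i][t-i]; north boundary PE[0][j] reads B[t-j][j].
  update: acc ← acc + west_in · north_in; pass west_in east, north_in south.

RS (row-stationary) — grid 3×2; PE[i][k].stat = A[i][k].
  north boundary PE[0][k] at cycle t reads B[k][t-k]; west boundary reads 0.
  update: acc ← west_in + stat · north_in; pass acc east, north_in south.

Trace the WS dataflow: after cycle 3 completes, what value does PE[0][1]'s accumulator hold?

PE[0][1].acc = 72

WS (2×3). Following PE[0][1] plus its west/north inputs:
  step 0 · PE0,0: acc=14; fwd→2 fwd↓14
  step 0 · PE0,1: acc=0; fwd→0 fwd↓0
  step 1 · PE0,0: acc=56; fwd→8 fwd↓56
  step 1 · PE0,1: acc=16; fwd→2 fwd↓16
  step 2 · PE0,0: acc=63; fwd→9 fwd↓63
  step 2 · PE0,1: acc=64; fwd→8 fwd↓64
  step 3 · PE0,0: acc=0; fwd→0 fwd↓0
  step 3 · PE0,1: acc=72; fwd→9 fwd↓72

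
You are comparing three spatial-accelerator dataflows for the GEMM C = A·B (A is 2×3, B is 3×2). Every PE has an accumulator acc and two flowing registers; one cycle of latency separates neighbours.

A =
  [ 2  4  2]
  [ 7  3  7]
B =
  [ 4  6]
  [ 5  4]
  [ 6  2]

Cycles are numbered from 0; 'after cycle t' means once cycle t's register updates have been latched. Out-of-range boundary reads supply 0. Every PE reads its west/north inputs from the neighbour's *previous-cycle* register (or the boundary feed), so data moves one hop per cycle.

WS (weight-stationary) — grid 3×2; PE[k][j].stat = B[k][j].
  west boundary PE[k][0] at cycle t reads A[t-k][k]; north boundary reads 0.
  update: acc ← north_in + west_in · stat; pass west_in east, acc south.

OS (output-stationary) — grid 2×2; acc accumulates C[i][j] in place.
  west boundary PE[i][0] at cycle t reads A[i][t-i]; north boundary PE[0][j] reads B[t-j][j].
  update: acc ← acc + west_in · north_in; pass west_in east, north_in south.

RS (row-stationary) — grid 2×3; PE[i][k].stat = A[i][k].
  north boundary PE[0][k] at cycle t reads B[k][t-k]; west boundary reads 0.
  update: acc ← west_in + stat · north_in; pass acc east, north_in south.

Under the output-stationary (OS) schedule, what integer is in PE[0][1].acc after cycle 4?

PE[0][1].acc = 32

OS (2×2). Following PE[0][1] plus its west/north inputs:
  t=0 PE[0][0]: acc=8 h=2 v=4
  t=0 PE[0][1]: acc=0 h=0 v=0
  t=1 PE[0][0]: acc=28 h=4 v=5
  t=1 PE[0][1]: acc=12 h=2 v=6
  t=2 PE[0][0]: acc=40 h=2 v=6
  t=2 PE[0][1]: acc=28 h=4 v=4
  t=3 PE[0][0]: acc=40 h=0 v=0
  t=3 PE[0][1]: acc=32 h=2 v=2
  t=4 PE[0][0]: acc=40 h=0 v=0
  t=4 PE[0][1]: acc=32 h=0 v=0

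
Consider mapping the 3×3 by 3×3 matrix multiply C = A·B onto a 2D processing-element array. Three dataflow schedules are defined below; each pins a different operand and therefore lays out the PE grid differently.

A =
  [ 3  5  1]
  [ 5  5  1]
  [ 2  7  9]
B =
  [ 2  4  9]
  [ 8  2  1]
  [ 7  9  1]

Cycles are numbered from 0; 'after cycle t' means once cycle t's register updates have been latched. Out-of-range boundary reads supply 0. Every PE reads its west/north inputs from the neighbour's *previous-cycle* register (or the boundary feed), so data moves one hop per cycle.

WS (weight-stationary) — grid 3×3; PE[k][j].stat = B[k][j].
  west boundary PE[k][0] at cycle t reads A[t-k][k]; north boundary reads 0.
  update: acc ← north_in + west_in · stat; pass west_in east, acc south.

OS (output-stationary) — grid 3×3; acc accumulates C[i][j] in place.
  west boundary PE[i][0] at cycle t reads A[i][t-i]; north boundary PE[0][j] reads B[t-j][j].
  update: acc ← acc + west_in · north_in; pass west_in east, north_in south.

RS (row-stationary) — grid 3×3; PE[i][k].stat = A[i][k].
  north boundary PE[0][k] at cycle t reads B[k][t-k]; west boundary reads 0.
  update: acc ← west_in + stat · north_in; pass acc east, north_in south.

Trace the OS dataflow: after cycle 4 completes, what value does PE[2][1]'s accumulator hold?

OS on a 3×3 grid — tracing PE[2][1] and its feeders:
  t=0 PE[1][1]: acc=0 h=0 v=0
  t=0 PE[2][0]: acc=0 h=0 v=0
  t=0 PE[2][1]: acc=0 h=0 v=0
  t=1 PE[1][1]: acc=0 h=0 v=0
  t=1 PE[2][0]: acc=0 h=0 v=0
  t=1 PE[2][1]: acc=0 h=0 v=0
  t=2 PE[1][1]: acc=20 h=5 v=4
  t=2 PE[2][0]: acc=4 h=2 v=2
  t=2 PE[2][1]: acc=0 h=0 v=0
  t=3 PE[1][1]: acc=30 h=5 v=2
  t=3 PE[2][0]: acc=60 h=7 v=8
  t=3 PE[2][1]: acc=8 h=2 v=4
  t=4 PE[1][1]: acc=39 h=1 v=9
  t=4 PE[2][0]: acc=123 h=9 v=7
  t=4 PE[2][1]: acc=22 h=7 v=2

PE[2][1].acc = 22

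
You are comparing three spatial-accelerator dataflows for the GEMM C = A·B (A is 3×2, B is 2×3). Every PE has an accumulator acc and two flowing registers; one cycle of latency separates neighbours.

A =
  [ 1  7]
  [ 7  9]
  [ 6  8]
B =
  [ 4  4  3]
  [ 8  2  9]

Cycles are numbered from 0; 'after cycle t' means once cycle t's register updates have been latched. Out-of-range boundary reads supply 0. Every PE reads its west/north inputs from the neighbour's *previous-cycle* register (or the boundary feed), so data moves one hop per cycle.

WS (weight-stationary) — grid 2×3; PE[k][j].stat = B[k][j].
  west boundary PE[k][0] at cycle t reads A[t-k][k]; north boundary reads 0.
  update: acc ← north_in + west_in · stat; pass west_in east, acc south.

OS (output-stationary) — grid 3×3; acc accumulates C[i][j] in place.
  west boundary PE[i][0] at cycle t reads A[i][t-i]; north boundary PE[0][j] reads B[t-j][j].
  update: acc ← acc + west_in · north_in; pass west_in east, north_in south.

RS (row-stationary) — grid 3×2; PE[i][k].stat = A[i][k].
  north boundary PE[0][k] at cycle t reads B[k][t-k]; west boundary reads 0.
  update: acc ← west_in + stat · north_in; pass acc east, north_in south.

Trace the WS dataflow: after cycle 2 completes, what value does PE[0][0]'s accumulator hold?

WS (2×3). Following PE[0][0] plus its west/north inputs:
  0: (0,0).acc=4  regs=<1,4>
  1: (0,0).acc=28  regs=<7,28>
  2: (0,0).acc=24  regs=<6,24>

PE[0][0].acc = 24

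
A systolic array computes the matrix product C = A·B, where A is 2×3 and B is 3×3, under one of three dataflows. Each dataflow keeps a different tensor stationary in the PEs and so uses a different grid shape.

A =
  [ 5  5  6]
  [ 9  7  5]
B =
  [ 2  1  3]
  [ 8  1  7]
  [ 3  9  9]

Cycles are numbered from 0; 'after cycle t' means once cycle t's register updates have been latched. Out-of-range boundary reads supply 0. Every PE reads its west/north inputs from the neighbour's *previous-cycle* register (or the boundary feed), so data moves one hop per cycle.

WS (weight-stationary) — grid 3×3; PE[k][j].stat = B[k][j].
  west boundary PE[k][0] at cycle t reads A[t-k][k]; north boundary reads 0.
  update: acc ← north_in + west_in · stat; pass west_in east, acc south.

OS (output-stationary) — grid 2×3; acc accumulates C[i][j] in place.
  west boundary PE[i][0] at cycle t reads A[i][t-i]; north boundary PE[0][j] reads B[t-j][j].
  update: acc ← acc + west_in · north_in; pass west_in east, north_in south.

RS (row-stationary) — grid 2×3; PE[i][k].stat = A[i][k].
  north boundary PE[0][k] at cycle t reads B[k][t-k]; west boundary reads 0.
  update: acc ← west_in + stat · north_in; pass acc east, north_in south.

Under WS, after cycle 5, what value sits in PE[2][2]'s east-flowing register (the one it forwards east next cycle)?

WS 3×3: PE[2][2] cycle-by-cycle (with neighbour feeds):
  step 0 · PE1,2: acc=0; fwd→0 fwd↓0
  step 0 · PE2,1: acc=0; fwd→0 fwd↓0
  step 0 · PE2,2: acc=0; fwd→0 fwd↓0
  step 1 · PE1,2: acc=0; fwd→0 fwd↓0
  step 1 · PE2,1: acc=0; fwd→0 fwd↓0
  step 1 · PE2,2: acc=0; fwd→0 fwd↓0
  step 2 · PE1,2: acc=0; fwd→0 fwd↓0
  step 2 · PE2,1: acc=0; fwd→0 fwd↓0
  step 2 · PE2,2: acc=0; fwd→0 fwd↓0
  step 3 · PE1,2: acc=50; fwd→5 fwd↓50
  step 3 · PE2,1: acc=64; fwd→6 fwd↓64
  step 3 · PE2,2: acc=0; fwd→0 fwd↓0
  step 4 · PE1,2: acc=76; fwd→7 fwd↓76
  step 4 · PE2,1: acc=61; fwd→5 fwd↓61
  step 4 · PE2,2: acc=104; fwd→6 fwd↓104
  step 5 · PE1,2: acc=0; fwd→0 fwd↓0
  step 5 · PE2,1: acc=0; fwd→0 fwd↓0
  step 5 · PE2,2: acc=121; fwd→5 fwd↓121

register = 5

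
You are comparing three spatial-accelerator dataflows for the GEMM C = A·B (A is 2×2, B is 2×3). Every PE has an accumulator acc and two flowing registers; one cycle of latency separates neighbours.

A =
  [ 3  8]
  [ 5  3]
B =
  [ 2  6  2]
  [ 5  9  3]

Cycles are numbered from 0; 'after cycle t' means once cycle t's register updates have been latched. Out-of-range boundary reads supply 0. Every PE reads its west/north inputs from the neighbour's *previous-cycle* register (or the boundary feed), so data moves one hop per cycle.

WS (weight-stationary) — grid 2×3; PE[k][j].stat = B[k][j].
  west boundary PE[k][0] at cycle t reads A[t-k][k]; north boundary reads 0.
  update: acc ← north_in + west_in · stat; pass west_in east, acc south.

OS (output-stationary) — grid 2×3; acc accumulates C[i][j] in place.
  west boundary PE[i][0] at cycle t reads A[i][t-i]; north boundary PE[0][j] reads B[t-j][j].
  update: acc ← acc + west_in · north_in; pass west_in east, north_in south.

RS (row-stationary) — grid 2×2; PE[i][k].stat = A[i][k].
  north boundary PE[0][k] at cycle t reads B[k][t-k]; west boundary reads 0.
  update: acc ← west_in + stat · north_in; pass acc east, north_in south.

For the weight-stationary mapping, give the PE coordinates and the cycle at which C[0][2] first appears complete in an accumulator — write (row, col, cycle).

(row, col, cycle) = (1, 2, 3)

Under WS, C[0][2] lands at PE[1][2]:
  [0] (1,2) acc=0 (h:0 v:0)
  [1] (1,2) acc=0 (h:0 v:0)
  [2] (1,2) acc=0 (h:0 v:0)
  [3] (1,2) acc=30 (h:8 v:30)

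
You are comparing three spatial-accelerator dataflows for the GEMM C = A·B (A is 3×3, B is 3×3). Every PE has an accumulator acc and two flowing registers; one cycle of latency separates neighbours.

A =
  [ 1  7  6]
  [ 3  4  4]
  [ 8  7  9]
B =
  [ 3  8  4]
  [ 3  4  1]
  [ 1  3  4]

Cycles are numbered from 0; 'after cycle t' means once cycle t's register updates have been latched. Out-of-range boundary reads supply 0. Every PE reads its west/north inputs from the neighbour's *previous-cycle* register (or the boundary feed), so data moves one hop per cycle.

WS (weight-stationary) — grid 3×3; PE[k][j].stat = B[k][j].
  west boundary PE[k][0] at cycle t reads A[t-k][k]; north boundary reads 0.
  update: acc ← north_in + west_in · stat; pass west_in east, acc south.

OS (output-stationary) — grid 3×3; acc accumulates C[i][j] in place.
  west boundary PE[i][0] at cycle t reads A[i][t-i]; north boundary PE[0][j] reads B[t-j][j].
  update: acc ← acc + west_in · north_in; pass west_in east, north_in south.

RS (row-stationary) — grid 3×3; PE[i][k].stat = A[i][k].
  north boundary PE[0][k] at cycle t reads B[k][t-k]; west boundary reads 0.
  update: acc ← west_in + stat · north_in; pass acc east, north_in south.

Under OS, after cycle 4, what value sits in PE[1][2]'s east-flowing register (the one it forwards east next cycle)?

OS 3×3: PE[1][2] cycle-by-cycle (with neighbour feeds):
  after 0 — PE[0][2] acc=0, pass-E 0, pass-S 0
  after 0 — PE[1][1] acc=0, pass-E 0, pass-S 0
  after 0 — PE[1][2] acc=0, pass-E 0, pass-S 0
  after 1 — PE[0][2] acc=0, pass-E 0, pass-S 0
  after 1 — PE[1][1] acc=0, pass-E 0, pass-S 0
  after 1 — PE[1][2] acc=0, pass-E 0, pass-S 0
  after 2 — PE[0][2] acc=4, pass-E 1, pass-S 4
  after 2 — PE[1][1] acc=24, pass-E 3, pass-S 8
  after 2 — PE[1][2] acc=0, pass-E 0, pass-S 0
  after 3 — PE[0][2] acc=11, pass-E 7, pass-S 1
  after 3 — PE[1][1] acc=40, pass-E 4, pass-S 4
  after 3 — PE[1][2] acc=12, pass-E 3, pass-S 4
  after 4 — PE[0][2] acc=35, pass-E 6, pass-S 4
  after 4 — PE[1][1] acc=52, pass-E 4, pass-S 3
  after 4 — PE[1][2] acc=16, pass-E 4, pass-S 1

register = 4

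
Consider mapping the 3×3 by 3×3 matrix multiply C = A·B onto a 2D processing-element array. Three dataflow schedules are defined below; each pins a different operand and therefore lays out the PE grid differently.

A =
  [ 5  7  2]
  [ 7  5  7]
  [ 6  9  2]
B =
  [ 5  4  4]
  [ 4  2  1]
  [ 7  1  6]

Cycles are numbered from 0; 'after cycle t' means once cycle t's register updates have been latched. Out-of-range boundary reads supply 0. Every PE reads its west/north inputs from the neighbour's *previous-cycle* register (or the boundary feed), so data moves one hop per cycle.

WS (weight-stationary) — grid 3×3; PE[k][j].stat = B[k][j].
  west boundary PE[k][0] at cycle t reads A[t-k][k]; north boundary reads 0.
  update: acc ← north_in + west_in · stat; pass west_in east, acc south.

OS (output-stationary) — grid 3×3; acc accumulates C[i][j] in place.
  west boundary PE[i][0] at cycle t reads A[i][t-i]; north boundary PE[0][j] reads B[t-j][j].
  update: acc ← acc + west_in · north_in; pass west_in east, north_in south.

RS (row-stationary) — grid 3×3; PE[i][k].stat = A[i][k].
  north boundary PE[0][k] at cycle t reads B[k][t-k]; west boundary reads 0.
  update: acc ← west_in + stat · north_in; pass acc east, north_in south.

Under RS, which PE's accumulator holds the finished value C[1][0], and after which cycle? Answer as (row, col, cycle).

RS: C[1][0] accumulates in PE[1][2]:
  @0  [1,2]  acc 0  |  →0  ↓0
  @1  [1,2]  acc 0  |  →0  ↓0
  @2  [1,2]  acc 0  |  →0  ↓0
  @3  [1,2]  acc 104  |  →104  ↓7

(row, col, cycle) = (1, 2, 3)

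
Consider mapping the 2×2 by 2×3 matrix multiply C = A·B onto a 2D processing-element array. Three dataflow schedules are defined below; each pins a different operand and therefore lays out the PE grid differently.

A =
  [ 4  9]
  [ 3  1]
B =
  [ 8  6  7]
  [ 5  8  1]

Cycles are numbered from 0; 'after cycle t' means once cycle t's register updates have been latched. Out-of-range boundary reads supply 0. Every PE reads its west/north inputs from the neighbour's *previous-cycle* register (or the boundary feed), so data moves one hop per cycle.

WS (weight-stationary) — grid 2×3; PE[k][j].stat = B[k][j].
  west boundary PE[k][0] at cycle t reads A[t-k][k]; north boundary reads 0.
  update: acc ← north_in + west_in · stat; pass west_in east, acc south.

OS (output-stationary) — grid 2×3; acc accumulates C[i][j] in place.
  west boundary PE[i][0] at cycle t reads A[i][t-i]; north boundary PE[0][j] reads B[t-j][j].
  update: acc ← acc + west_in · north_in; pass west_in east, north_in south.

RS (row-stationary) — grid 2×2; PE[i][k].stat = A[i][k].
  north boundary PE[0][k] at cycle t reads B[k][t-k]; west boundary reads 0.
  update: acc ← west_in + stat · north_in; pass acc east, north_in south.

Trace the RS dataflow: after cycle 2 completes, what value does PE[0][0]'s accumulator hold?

PE[0][0].acc = 28

RS (2×2). Following PE[0][0] plus its west/north inputs:
  t=0 PE[0][0]: acc=32 h=32 v=8
  t=1 PE[0][0]: acc=24 h=24 v=6
  t=2 PE[0][0]: acc=28 h=28 v=7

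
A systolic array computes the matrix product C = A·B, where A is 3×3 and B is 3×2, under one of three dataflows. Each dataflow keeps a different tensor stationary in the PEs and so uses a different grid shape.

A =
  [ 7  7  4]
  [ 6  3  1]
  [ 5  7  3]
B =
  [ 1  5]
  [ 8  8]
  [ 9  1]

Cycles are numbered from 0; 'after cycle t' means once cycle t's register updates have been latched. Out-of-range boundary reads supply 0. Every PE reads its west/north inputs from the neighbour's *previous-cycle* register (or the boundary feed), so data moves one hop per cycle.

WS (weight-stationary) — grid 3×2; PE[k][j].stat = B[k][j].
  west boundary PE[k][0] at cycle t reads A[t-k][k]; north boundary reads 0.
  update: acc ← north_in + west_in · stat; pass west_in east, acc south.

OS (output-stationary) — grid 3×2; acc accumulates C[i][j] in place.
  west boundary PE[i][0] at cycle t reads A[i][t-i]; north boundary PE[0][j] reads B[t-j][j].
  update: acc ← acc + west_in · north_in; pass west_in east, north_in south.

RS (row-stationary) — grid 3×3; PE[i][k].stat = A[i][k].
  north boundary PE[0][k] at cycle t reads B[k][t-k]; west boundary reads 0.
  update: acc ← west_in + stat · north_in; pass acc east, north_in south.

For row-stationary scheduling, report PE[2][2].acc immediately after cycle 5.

PE[2][2].acc = 84

RS (3×3). Following PE[2][2] plus its west/north inputs:
  cycle 0: PE[1][2] → acc 0, east 0, south 0
  cycle 0: PE[2][1] → acc 0, east 0, south 0
  cycle 0: PE[2][2] → acc 0, east 0, south 0
  cycle 1: PE[1][2] → acc 0, east 0, south 0
  cycle 1: PE[2][1] → acc 0, east 0, south 0
  cycle 1: PE[2][2] → acc 0, east 0, south 0
  cycle 2: PE[1][2] → acc 0, east 0, south 0
  cycle 2: PE[2][1] → acc 0, east 0, south 0
  cycle 2: PE[2][2] → acc 0, east 0, south 0
  cycle 3: PE[1][2] → acc 39, east 39, south 9
  cycle 3: PE[2][1] → acc 61, east 61, south 8
  cycle 3: PE[2][2] → acc 0, east 0, south 0
  cycle 4: PE[1][2] → acc 55, east 55, south 1
  cycle 4: PE[2][1] → acc 81, east 81, south 8
  cycle 4: PE[2][2] → acc 88, east 88, south 9
  cycle 5: PE[1][2] → acc 0, east 0, south 0
  cycle 5: PE[2][1] → acc 0, east 0, south 0
  cycle 5: PE[2][2] → acc 84, east 84, south 1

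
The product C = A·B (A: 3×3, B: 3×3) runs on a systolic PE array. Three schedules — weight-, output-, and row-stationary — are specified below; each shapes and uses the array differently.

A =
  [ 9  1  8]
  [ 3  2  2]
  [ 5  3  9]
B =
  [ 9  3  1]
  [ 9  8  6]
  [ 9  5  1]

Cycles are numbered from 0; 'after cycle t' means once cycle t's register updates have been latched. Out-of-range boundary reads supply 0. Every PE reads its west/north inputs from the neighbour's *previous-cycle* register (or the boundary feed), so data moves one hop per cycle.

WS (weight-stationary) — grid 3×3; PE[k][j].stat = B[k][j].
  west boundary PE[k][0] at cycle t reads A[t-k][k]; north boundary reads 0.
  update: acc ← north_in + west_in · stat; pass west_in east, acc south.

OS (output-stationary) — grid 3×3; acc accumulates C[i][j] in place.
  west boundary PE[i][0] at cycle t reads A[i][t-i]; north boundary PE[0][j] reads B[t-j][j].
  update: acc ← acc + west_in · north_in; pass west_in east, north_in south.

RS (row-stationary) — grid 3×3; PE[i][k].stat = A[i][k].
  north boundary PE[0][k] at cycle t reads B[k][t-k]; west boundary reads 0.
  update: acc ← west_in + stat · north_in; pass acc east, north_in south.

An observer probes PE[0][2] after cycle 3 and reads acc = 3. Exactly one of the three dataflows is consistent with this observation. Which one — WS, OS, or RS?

WS [3×3] PE[0][2] across cycles:
  0: (0,2).acc=0  regs=<0,0>
  1: (0,2).acc=0  regs=<0,0>
  2: (0,2).acc=9  regs=<9,9>
  3: (0,2).acc=3  regs=<3,3>
OS [3×3] PE[0][2] across cycles:
  0: (0,2).acc=0  regs=<0,0>
  1: (0,2).acc=0  regs=<0,0>
  2: (0,2).acc=9  regs=<9,1>
  3: (0,2).acc=15  regs=<1,6>
RS [3×3] PE[0][2] across cycles:
  0: (0,2).acc=0  regs=<0,0>
  1: (0,2).acc=0  regs=<0,0>
  2: (0,2).acc=162  regs=<162,9>
  3: (0,2).acc=75  regs=<75,5>

dataflow = WS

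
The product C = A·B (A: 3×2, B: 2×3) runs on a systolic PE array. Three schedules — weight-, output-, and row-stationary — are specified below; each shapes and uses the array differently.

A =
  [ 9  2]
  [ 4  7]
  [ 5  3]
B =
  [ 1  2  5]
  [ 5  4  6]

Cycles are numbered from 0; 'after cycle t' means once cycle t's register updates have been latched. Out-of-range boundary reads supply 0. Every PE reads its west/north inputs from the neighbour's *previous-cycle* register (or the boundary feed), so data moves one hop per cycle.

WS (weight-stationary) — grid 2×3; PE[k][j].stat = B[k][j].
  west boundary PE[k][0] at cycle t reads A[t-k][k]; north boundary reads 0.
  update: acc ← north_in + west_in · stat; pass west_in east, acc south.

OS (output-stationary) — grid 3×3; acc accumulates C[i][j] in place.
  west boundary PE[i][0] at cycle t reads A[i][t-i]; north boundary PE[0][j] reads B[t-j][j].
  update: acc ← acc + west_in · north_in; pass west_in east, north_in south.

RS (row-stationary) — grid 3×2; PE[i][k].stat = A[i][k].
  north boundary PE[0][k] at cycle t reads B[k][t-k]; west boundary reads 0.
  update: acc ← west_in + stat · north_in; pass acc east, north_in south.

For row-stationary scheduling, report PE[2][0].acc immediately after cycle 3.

PE[2][0].acc = 10

RS 3×2: PE[2][0] cycle-by-cycle (with neighbour feeds):
  0: (1,0).acc=0  regs=<0,0>
  0: (2,0).acc=0  regs=<0,0>
  1: (1,0).acc=4  regs=<4,1>
  1: (2,0).acc=0  regs=<0,0>
  2: (1,0).acc=8  regs=<8,2>
  2: (2,0).acc=5  regs=<5,1>
  3: (1,0).acc=20  regs=<20,5>
  3: (2,0).acc=10  regs=<10,2>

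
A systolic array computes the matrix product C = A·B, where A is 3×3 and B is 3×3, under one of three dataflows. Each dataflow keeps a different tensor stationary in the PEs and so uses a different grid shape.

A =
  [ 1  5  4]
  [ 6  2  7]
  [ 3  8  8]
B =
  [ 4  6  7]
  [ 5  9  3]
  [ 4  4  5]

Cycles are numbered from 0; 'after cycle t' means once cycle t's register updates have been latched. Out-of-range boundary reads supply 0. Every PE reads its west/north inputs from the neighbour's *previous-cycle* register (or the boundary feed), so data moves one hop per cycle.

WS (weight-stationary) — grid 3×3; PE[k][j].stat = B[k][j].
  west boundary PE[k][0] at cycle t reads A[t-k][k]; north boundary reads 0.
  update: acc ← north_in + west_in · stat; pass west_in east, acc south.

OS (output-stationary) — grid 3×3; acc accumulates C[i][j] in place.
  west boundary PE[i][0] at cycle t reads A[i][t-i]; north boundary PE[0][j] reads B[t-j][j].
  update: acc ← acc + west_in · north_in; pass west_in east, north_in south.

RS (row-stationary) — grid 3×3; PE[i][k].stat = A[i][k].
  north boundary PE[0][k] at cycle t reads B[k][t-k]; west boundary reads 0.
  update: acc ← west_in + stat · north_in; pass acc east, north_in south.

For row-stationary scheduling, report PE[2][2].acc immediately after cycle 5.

Tracing RS — 3×3 array, target PE[2][2]:
  after 0 — PE[1][2] acc=0, pass-E 0, pass-S 0
  after 0 — PE[2][1] acc=0, pass-E 0, pass-S 0
  after 0 — PE[2][2] acc=0, pass-E 0, pass-S 0
  after 1 — PE[1][2] acc=0, pass-E 0, pass-S 0
  after 1 — PE[2][1] acc=0, pass-E 0, pass-S 0
  after 1 — PE[2][2] acc=0, pass-E 0, pass-S 0
  after 2 — PE[1][2] acc=0, pass-E 0, pass-S 0
  after 2 — PE[2][1] acc=0, pass-E 0, pass-S 0
  after 2 — PE[2][2] acc=0, pass-E 0, pass-S 0
  after 3 — PE[1][2] acc=62, pass-E 62, pass-S 4
  after 3 — PE[2][1] acc=52, pass-E 52, pass-S 5
  after 3 — PE[2][2] acc=0, pass-E 0, pass-S 0
  after 4 — PE[1][2] acc=82, pass-E 82, pass-S 4
  after 4 — PE[2][1] acc=90, pass-E 90, pass-S 9
  after 4 — PE[2][2] acc=84, pass-E 84, pass-S 4
  after 5 — PE[1][2] acc=83, pass-E 83, pass-S 5
  after 5 — PE[2][1] acc=45, pass-E 45, pass-S 3
  after 5 — PE[2][2] acc=122, pass-E 122, pass-S 4

PE[2][2].acc = 122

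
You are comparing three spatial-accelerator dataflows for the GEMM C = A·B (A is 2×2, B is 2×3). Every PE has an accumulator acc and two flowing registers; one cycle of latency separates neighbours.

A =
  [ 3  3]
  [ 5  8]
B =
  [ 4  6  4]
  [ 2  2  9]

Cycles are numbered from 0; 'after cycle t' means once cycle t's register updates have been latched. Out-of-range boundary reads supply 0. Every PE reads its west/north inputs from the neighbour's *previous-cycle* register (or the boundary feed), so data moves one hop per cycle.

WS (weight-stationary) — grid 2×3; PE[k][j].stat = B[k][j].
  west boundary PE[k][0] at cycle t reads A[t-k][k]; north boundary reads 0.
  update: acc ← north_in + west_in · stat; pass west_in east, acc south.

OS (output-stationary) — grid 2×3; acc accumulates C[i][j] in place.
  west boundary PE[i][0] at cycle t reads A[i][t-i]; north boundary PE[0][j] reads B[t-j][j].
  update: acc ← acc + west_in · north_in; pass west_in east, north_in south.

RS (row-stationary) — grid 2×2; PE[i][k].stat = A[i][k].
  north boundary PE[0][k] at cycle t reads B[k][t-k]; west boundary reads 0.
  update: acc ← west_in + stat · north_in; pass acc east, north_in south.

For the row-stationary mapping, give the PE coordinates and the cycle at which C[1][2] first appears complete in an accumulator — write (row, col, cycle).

(row, col, cycle) = (1, 1, 4)

RS: C[1][2] accumulates in PE[1][1]:
  0: (1,1).acc=0  regs=<0,0>
  1: (1,1).acc=0  regs=<0,0>
  2: (1,1).acc=36  regs=<36,2>
  3: (1,1).acc=46  regs=<46,2>
  4: (1,1).acc=92  regs=<92,9>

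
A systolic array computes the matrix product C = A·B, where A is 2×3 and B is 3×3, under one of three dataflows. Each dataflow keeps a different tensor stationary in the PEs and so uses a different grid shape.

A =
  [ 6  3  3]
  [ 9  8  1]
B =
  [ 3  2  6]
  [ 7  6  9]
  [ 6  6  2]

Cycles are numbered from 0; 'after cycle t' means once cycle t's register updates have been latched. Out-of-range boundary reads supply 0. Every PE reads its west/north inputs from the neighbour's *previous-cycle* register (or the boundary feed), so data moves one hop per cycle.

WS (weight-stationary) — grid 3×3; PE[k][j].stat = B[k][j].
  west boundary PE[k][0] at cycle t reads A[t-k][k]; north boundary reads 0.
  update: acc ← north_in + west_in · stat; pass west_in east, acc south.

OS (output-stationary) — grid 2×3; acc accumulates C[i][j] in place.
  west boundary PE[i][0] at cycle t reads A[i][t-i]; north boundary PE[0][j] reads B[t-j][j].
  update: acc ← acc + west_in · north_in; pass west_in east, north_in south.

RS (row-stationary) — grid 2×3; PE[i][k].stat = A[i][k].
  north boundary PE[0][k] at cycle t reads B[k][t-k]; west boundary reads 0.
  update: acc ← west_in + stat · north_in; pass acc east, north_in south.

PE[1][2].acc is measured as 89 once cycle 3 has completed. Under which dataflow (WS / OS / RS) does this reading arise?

Under WS (3×3), PE[1][2]:
  c0 r1c2: 0 / 0 / 0
  c1 r1c2: 0 / 0 / 0
  c2 r1c2: 0 / 0 / 0
  c3 r1c2: 63 / 3 / 63
Under OS (2×3), PE[1][2]:
  c0 r1c2: 0 / 0 / 0
  c1 r1c2: 0 / 0 / 0
  c2 r1c2: 0 / 0 / 0
  c3 r1c2: 54 / 9 / 6
Under RS (2×3), PE[1][2]:
  c0 r1c2: 0 / 0 / 0
  c1 r1c2: 0 / 0 / 0
  c2 r1c2: 0 / 0 / 0
  c3 r1c2: 89 / 89 / 6

dataflow = RS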